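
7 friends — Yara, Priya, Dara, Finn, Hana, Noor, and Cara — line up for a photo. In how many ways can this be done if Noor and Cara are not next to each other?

There are 7! = 5040 arrangements in all. If Noor and Cara are adjacent, merging them into one block gives 2·(6)! = 1440 arrangements.
So 5040 − 1440 = 3600 arrangements keep them apart.

3600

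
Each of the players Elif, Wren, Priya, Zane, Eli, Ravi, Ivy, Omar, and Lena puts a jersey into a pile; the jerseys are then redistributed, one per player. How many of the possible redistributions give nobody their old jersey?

This is the derangement count D_9: permutations of 9 items with no fixed point.
By inclusion–exclusion this is Σ_{j=0}^{9} (−1)^j C(9,j)·(9−j)!.
Computing: 362880 − 362880 + 181440 − 60480 + 15120 − 3024 + 504 − 72 + 9 − 1 = 133496.

133496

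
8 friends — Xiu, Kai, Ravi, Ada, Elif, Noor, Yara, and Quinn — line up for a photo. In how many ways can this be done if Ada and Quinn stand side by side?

Glue Ada and Quinn into one block (2 internal orders), leaving 7 units to arrange in a row.
That gives 2 × 7! = 2 × 5040 = 10080.

10080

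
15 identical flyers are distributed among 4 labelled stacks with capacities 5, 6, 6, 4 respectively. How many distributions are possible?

Without the upper bounds there are C(18,3) = 816 ways to split 15 among 4 stacks.
Subtract solutions that violate a single cap (substitute x_i' = x_i − (cap_i+1)): x_1 ≥ 6 gives C(12,3) = 220; x_2 ≥ 7 gives C(11,3) = 165; x_3 ≥ 7 gives C(11,3) = 165; x_4 ≥ 5 gives C(13,3) = 286. Together 836.
Add back pairs where two caps are both exceeded: 10 + 10 + 35 + 4 + 20 + 20 = 99.
By inclusion–exclusion the count is 816 − 836 + 99 = 79.

79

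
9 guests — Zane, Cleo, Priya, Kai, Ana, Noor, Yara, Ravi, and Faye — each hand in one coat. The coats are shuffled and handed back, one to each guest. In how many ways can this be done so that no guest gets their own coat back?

133496

Count assignments avoiding every fixed point. For any j of the 9 guests fixed to their own coat, the other 9−j can be arranged in (9−j)! ways.
By inclusion–exclusion this is Σ_{j=0}^{9} (−1)^j C(9,j)·(9−j)!.
Computing: 362880 − 362880 + 181440 − 60480 + 15120 − 3024 + 504 − 72 + 9 − 1 = 133496.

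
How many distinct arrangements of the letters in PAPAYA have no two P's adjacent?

Total arrangements of PAPAYA: 6!/(3!·2!) = 60.
If the two P's are adjacent, glue them into one block, leaving 5 items to arrange: (5)!/(3!) = 20 ways.
Hence 60 − 20 = 40.

40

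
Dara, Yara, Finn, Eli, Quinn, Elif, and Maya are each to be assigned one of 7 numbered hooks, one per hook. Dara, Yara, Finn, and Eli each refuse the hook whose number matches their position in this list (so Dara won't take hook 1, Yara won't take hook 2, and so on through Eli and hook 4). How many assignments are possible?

2790

Let Aᵢ (for 1 ≤ i ≤ 4) be the placements that put person i in their forbidden hook. Any j of these fix j positions, leaving (7−j)! ways to fill the rest, and there are C(4,j) ways to pick which j.
By inclusion–exclusion, the number of valid placements is Σ_{j=0}^{4} (−1)^j C(4,j)·(7−j)!.
Computing: 5040 − 2880 + 720 − 96 + 6 = 2790.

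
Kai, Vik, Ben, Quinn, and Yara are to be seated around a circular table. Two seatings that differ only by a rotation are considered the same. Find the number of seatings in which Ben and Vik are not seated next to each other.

12

Without the restriction there are (4)! = 24 seatings.
Seatings with Ben beside Vik: treat them as a block with 2 internal orders, giving 2 × (3)! = 12.
Subtracting, 24 − 12 = 12.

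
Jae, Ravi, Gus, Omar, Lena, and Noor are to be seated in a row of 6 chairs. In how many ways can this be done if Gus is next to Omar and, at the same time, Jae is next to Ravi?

96

Treat {Gus,Omar} as one block (2 orders) and {Jae,Ravi} as another (2 orders).
That leaves 4 units to arrange: 2 × 2 × 4! = 4 × 24 = 96.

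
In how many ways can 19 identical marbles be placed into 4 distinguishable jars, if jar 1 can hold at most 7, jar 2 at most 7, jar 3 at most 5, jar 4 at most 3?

20

Ignoring the caps, the number of non-negative solutions to x_1+…+x_4 = 19 is C(22,3) = 1540.
Subtract solutions that violate a single cap (substitute x_i' = x_i − (cap_i+1)): x_1 ≥ 8 gives C(14,3) = 364; x_2 ≥ 8 gives C(14,3) = 364; x_3 ≥ 6 gives C(16,3) = 560; x_4 ≥ 4 gives C(18,3) = 816. Together 2104.
Add back pairs where two caps are both exceeded: 20 + 56 + 120 + 56 + 120 + 220 = 592.
Subtract triples: 0 + 0 + 4 + 4 = 8.
By inclusion–exclusion the count is 1540 − 2104 + 592 − 8 = 20.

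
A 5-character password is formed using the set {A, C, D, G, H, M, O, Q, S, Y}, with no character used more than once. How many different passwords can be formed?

With no repetition, fill the 5 characters in order: 10 choices, then 9, down to 6.
10 × 9 × 8 × 7 × 6 = 30240.

30240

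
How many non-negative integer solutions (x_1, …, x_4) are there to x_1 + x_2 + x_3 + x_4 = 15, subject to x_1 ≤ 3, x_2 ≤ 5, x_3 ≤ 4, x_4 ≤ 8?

51

By stars and bars, unrestricted non-negative solutions to x_1+…+x_4 = 15 number C(15+3,3) = 816.
Subtract solutions that violate a single cap (substitute x_i' = x_i − (cap_i+1)): x_1 ≥ 4 gives C(14,3) = 364; x_2 ≥ 6 gives C(12,3) = 220; x_3 ≥ 5 gives C(13,3) = 286; x_4 ≥ 9 gives C(9,3) = 84. Together 954.
Add back pairs where two caps are both exceeded: 56 + 84 + 10 + 35 + 1 + 4 = 190.
Subtract triples: 1 + 0 + 0 + 0 = 1.
By inclusion–exclusion the count is 816 − 954 + 190 − 1 = 51.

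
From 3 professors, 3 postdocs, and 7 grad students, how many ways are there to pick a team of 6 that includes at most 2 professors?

Split by how many professors are chosen (0 through 2).
Sum: C(3,0)·C(10,6) + C(3,1)·C(10,5) + C(3,2)·C(10,4) = 210 + 756 + 630 = 1596.

1596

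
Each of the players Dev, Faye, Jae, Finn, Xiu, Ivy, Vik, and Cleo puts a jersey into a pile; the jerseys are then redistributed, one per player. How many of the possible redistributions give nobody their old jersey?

14833

This is the derangement count D_8: permutations of 8 items with no fixed point.
By inclusion–exclusion this is Σ_{j=0}^{8} (−1)^j C(8,j)·(8−j)!.
Computing: 40320 − 40320 + 20160 − 6720 + 1680 − 336 + 56 − 8 + 1 = 14833.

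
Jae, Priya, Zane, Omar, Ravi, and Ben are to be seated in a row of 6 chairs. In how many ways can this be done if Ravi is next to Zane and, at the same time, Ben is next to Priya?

Treat {Ravi,Zane} as one block (2 orders) and {Ben,Priya} as another (2 orders).
That leaves 4 units to arrange: 2 × 2 × 4! = 4 × 24 = 96.

96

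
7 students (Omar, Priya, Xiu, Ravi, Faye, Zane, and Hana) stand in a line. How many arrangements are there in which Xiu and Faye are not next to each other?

3600

There are 7! = 5040 arrangements in all. If Xiu and Faye are adjacent, merging them into one block gives 2·(6)! = 1440 arrangements.
Complementary counting: 5040 − 1440 = 3600.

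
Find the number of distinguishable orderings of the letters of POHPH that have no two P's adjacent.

Total arrangements of POHPH: 5!/(2!·2!) = 30.
Arrangements with the P's together: treat PP as one letter, giving (4)!/(2!) = 12.
Hence 30 − 12 = 18.

18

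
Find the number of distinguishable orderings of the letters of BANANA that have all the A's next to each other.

12

Treat the 3 copies of A as a single block. The multiset to arrange is then {AAA, B, N, N}, 4 items in all.
That gives (4)!/(2!) = 12 arrangements.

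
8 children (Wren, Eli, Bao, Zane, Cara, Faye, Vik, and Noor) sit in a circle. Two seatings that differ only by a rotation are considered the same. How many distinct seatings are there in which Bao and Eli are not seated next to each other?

3600

Without the restriction there are (7)! = 5040 seatings.
Seatings with Bao beside Eli: treat them as a block with 2 internal orders, giving 2 × (6)! = 1440.
Subtracting, 5040 − 1440 = 3600.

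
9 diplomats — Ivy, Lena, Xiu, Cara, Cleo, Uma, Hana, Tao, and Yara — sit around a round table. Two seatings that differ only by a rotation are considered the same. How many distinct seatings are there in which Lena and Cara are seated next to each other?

Glue Lena and Cara into a block (2 internal orders). Seating 8 units around a circle gives (7)! arrangements.
So 2 × (7)! = 2 × 5040 = 10080.

10080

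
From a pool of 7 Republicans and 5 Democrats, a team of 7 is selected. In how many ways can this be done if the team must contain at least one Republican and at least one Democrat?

791

Total 7-person selections from all 12: C(12,7) = 792.
Subtract selections that omit an entire group: no Republicans → C(5,7) = 0; no Democrats → C(7,7) = 1.
Both groups omitted at once is impossible, so 792 − 1 = 791.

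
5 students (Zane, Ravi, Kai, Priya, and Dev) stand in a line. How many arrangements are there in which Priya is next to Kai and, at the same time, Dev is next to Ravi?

24

Treat {Priya,Kai} as one block (2 orders) and {Dev,Ravi} as another (2 orders).
That leaves 3 units to arrange: 2 × 2 × 3! = 4 × 6 = 24.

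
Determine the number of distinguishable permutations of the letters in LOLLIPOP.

1680

Letter multiplicities in LOLLIPOP: I×1, L×3, O×2, P×2.
So there are 8! / (3!·2!·2!) = 1680 distinguishable arrangements.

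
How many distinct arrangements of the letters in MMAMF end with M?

With the last slot taken by M, it remains to arrange the other 4 letters (MAMF).
Those 4 letters have M appearing twice, giving (4)!/(2!) = 12.

12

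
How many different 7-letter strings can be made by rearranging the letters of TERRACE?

1260

TERRACE has 7 letters with E appearing twice and R appearing twice.
The number of distinct arrangements is 7!/(2!·2!) = 5040/4 = 1260.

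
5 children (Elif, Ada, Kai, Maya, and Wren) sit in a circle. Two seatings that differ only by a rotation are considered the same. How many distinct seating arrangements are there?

24

Seat Elif anywhere (absorbing the rotational symmetry), then permute the other 4: (4)! = 24.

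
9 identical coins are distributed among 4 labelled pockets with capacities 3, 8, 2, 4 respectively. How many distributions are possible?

59

Without the upper bounds there are C(12,3) = 220 ways to split 9 among 4 pockets.
Subtract solutions that violate a single cap (substitute x_i' = x_i − (cap_i+1)): x_1 ≥ 4 gives C(8,3) = 56; x_2 ≥ 9 gives C(3,3) = 1; x_3 ≥ 3 gives C(9,3) = 84; x_4 ≥ 5 gives C(7,3) = 35. Together 176.
Add back pairs where two caps are both exceeded: 0 + 10 + 1 + 0 + 0 + 4 = 15.
By inclusion–exclusion the count is 220 − 176 + 15 = 59.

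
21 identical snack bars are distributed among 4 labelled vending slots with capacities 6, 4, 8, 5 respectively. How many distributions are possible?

10

By stars and bars, unrestricted non-negative solutions to x_1+…+x_4 = 21 number C(21+3,3) = 2024.
Subtract solutions that violate a single cap (substitute x_i' = x_i − (cap_i+1)): x_1 ≥ 7 gives C(17,3) = 680; x_2 ≥ 5 gives C(19,3) = 969; x_3 ≥ 9 gives C(15,3) = 455; x_4 ≥ 6 gives C(18,3) = 816. Together 2920.
Add back pairs where two caps are both exceeded: 220 + 56 + 165 + 120 + 286 + 84 = 931.
Subtract triples: 1 + 20 + 0 + 4 = 25.
By inclusion–exclusion the count is 2024 − 2920 + 931 − 25 = 10.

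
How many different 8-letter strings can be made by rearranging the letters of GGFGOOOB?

1120

The 8 letters of GGFGOOOB have repeats: G appearing 3 times and O appearing 3 times.
So there are 8! / (3!·3!) = 1120 distinguishable arrangements.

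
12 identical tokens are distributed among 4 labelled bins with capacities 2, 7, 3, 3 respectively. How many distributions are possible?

Ignoring the caps, the number of non-negative solutions to x_1+…+x_4 = 12 is C(15,3) = 455.
Subtract solutions that violate a single cap (substitute x_i' = x_i − (cap_i+1)): x_1 ≥ 3 gives C(12,3) = 220; x_2 ≥ 8 gives C(7,3) = 35; x_3 ≥ 4 gives C(11,3) = 165; x_4 ≥ 4 gives C(11,3) = 165. Together 585.
Add back pairs where two caps are both exceeded: 4 + 56 + 56 + 1 + 1 + 35 = 153.
Subtract triples: 0 + 0 + 4 + 0 = 4.
By inclusion–exclusion the count is 455 − 585 + 153 − 4 = 19.

19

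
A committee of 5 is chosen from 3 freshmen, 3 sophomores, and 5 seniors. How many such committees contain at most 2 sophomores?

434

Split by how many sophomores are chosen (0 through 2).
Sum: C(3,0)·C(8,5) + C(3,1)·C(8,4) + C(3,2)·C(8,3) = 56 + 210 + 168 = 434.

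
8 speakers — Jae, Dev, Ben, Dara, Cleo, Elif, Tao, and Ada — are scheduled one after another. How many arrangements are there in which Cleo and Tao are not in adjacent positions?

30240

Of the 8! = 40320 arrangements, those with Cleo and Tao adjacent number 2 × 7! = 10080 (treat the pair as a block with 2 internal orders).
Complementary counting: 40320 − 10080 = 30240.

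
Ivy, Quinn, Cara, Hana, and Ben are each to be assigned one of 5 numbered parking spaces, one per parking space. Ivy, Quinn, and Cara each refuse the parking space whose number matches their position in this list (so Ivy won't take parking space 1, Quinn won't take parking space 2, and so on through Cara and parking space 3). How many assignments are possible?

64

Let Aᵢ (for i ∈ {1, 2, 3}) be the placements that put person i in their forbidden parking space. Any j of these fix j positions, leaving (5−j)! ways to fill the rest, and there are C(3,j) ways to pick which j.
By inclusion–exclusion, the number of valid placements is Σ_{j=0}^{3} (−1)^j C(3,j)·(5−j)!.
Computing: 120 − 72 + 18 − 2 = 64.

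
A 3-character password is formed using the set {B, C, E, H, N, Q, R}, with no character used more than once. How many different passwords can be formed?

With no repetition, fill the 3 characters in order: 7 choices, then 6, down to 5.
7 × 6 × 5 = 210.

210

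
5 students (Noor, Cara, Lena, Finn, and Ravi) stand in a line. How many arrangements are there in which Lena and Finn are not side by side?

72

Of the 5! = 120 arrangements, those with Lena and Finn adjacent number 2 × 4! = 48 (treat the pair as a block with 2 internal orders).
So 120 − 48 = 72 arrangements keep them apart.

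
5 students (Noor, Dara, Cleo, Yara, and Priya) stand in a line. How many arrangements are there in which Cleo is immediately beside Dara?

48

Place the 3 others and the Cleo-Dara pair as 4 objects in a line; the pair has 2 internal arrangements.
That gives 2 × 4! = 2 × 24 = 48.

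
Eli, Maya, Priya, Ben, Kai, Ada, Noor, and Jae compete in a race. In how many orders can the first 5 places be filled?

6720

This is an ordered selection of 5 from 8: P(8,5).
That gives 8 × 7 × 6 × 5 × 4 = 6720.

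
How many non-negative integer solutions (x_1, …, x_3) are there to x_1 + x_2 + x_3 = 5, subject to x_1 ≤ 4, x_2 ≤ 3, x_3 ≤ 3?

Ignoring the caps, the number of non-negative solutions to x_1+…+x_3 = 5 is C(7,2) = 21.
Subtract solutions that violate a single cap (substitute x_i' = x_i − (cap_i+1)): x_1 ≥ 5 gives C(2,2) = 1; x_2 ≥ 4 gives C(3,2) = 3; x_3 ≥ 4 gives C(3,2) = 3. Together 7.
No two caps can be exceeded simultaneously, so the pair terms are all 0.
By inclusion–exclusion the count is 21 − 7 + 0 = 14.

14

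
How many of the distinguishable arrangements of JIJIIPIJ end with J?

Fix J in the last position and arrange the remaining 7 letters.
Those 7 letters have I appearing 4 times and J appearing twice, giving (7)!/(4!·2!) = 105.

105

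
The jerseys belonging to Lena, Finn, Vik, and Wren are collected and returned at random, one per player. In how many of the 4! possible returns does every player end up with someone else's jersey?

This is the derangement count D_4: permutations of 4 items with no fixed point.
By inclusion–exclusion this is Σ_{j=0}^{4} (−1)^j C(4,j)·(4−j)!.
Computing: 24 − 24 + 12 − 4 + 1 = 9.

9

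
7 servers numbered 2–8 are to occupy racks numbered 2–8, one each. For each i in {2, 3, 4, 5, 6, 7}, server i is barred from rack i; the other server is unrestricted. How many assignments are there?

2119

Let Aᵢ (for 2 ≤ i ≤ 7) be the placements that put server i in its forbidden rack. Any j of these fix j positions, leaving (7−j)! ways to fill the rest, and there are C(6,j) ways to pick which j.
By inclusion–exclusion, the number of valid placements is Σ_{j=0}^{6} (−1)^j C(6,j)·(7−j)!.
Computing: 5040 − 4320 + 1800 − 480 + 90 − 12 + 1 = 2119.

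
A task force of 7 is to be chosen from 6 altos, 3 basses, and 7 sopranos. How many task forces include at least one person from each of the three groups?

9569

With no constraint there are C(16,7) = 11440 possible selections.
Subtract selections that omit an entire group: no altos → C(10,7) = 120; no basses → C(13,7) = 1716; no sopranos → C(9,7) = 36.
Add back selections omitting two groups (i.e. drawn from a single group): C(6,7) + C(3,7) + C(7,7) = 1.
By inclusion–exclusion: 11440 − 1872 + 1 = 9569.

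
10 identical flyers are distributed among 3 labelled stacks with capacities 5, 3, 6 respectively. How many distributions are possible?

14

By stars and bars, unrestricted non-negative solutions to x_1+…+x_3 = 10 number C(10+2,2) = 66.
Subtract solutions that violate a single cap (substitute x_i' = x_i − (cap_i+1)): x_1 ≥ 6 gives C(6,2) = 15; x_2 ≥ 4 gives C(8,2) = 28; x_3 ≥ 7 gives C(5,2) = 10. Together 53.
Add back pairs where two caps are both exceeded: 1 + 0 + 0 = 1.
By inclusion–exclusion the count is 66 − 53 + 1 = 14.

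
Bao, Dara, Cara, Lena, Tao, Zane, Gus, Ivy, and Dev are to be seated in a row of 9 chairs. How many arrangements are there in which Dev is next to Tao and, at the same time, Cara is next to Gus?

Treat {Dev,Tao} as one block (2 orders) and {Cara,Gus} as another (2 orders).
That leaves 7 units to arrange: 2 × 2 × 7! = 4 × 5040 = 20160.

20160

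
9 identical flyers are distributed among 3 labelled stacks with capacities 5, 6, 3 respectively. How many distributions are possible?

18

Ignoring the caps, the number of non-negative solutions to x_1+…+x_3 = 9 is C(11,2) = 55.
Subtract solutions that violate a single cap (substitute x_i' = x_i − (cap_i+1)): x_1 ≥ 6 gives C(5,2) = 10; x_2 ≥ 7 gives C(4,2) = 6; x_3 ≥ 4 gives C(7,2) = 21. Together 37.
No two caps can be exceeded simultaneously, so the pair terms are all 0.
By inclusion–exclusion the count is 55 − 37 + 0 = 18.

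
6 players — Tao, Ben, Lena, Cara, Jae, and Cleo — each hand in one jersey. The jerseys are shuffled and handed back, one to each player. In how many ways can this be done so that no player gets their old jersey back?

This is the derangement count D_6: permutations of 6 items with no fixed point.
By inclusion–exclusion this is Σ_{j=0}^{6} (−1)^j C(6,j)·(6−j)!.
Computing: 720 − 720 + 360 − 120 + 30 − 6 + 1 = 265.

265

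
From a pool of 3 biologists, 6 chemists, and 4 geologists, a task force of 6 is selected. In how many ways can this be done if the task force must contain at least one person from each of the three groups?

Unrestricted: C(13,6) = 1716 ways to pick any 6 of the 13.
Subtract selections that omit an entire group: no biologists → C(10,6) = 210; no chemists → C(7,6) = 7; no geologists → C(9,6) = 84.
Add back selections omitting two groups (i.e. drawn from a single group): C(3,6) + C(6,6) + C(4,6) = 1.
By inclusion–exclusion: 1716 − 301 + 1 = 1416.

1416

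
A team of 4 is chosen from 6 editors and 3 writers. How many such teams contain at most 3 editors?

111

Split by how many editors are chosen (0 through 3).
Sum: C(6,0)·C(3,4) + C(6,1)·C(3,3) + C(6,2)·C(3,2) + C(6,3)·C(3,1) = 0 + 6 + 45 + 60 = 111.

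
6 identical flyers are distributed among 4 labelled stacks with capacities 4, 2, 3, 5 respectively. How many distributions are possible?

49

By stars and bars, unrestricted non-negative solutions to x_1+…+x_4 = 6 number C(6+3,3) = 84.
Subtract solutions that violate a single cap (substitute x_i' = x_i − (cap_i+1)): x_1 ≥ 5 gives C(4,3) = 4; x_2 ≥ 3 gives C(6,3) = 20; x_3 ≥ 4 gives C(5,3) = 10; x_4 ≥ 6 gives C(3,3) = 1. Together 35.
No two caps can be exceeded simultaneously, so the pair terms are all 0.
By inclusion–exclusion the count is 84 − 35 + 0 = 49.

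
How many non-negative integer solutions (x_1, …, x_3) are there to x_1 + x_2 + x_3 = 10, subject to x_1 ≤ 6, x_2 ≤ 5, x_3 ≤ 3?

14

Without the upper bounds there are C(12,2) = 66 ways to split 10 among 3 variables.
Subtract solutions that violate a single cap (substitute x_i' = x_i − (cap_i+1)): x_1 ≥ 7 gives C(5,2) = 10; x_2 ≥ 6 gives C(6,2) = 15; x_3 ≥ 4 gives C(8,2) = 28. Together 53.
Add back pairs where two caps are both exceeded: 0 + 0 + 1 = 1.
By inclusion–exclusion the count is 66 − 53 + 1 = 14.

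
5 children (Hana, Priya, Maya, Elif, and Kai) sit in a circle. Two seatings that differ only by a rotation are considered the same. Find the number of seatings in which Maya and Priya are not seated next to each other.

Without the restriction there are (4)! = 24 seatings.
Those with Maya next to Priya: fuse the pair into one unit and seat 4 units around a circle — 2·(3)! = 12.
Subtracting, 24 − 12 = 12.

12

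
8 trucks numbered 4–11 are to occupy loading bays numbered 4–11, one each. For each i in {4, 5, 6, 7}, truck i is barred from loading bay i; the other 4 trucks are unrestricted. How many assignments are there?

Let Aᵢ (for 4 ≤ i ≤ 7) be the placements that put truck i in its forbidden loading bay. Any j of these fix j positions, leaving (8−j)! ways to fill the rest, and there are C(4,j) ways to pick which j.
By inclusion–exclusion, the number of valid placements is Σ_{j=0}^{4} (−1)^j C(4,j)·(8−j)!.
Computing: 40320 − 20160 + 4320 − 480 + 24 = 24024.

24024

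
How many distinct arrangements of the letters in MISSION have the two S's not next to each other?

900

There are 7!/(2!·2!) = 1260 arrangements of MISSION in total.
Arrangements with the S's together: treat SS as one letter, giving (6)!/(2!) = 360.
Subtracting, 1260 − 360 = 900 arrangements keep the S's apart.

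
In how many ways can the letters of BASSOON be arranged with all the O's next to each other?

360

Treat the 2 copies of O as a single block. The multiset to arrange is then {OO, A, B, N, S, S}, 6 items in all.
That gives (6)!/(2!) = 360 arrangements.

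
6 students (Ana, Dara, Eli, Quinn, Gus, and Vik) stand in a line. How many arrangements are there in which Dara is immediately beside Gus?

240

Treat {Dara, Gus} as a single unit. There are 5 units to order, and the pair itself can be ordered 2 ways.
That gives 2 × 5! = 2 × 120 = 240.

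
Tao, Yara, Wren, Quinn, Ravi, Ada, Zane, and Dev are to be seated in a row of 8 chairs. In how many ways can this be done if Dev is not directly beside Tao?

30240

Of the 8! = 40320 arrangements, those with Dev and Tao adjacent number 2 × 7! = 10080 (treat the pair as a block with 2 internal orders).
So 40320 − 10080 = 30240 arrangements keep them apart.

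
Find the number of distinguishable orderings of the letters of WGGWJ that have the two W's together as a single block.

12

Treat the 2 copies of W as a single block. The multiset to arrange is then {WW, G, G, J}, 4 items in all.
That gives (4)!/(2!) = 12 arrangements.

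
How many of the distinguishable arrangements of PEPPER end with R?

10

Fix R in the last position and arrange the remaining 5 letters.
Those 5 letters have E appearing twice and P appearing 3 times, giving (5)!/(3!·2!) = 10.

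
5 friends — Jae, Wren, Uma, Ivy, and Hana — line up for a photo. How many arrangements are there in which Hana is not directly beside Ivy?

Of the 5! = 120 arrangements, those with Hana and Ivy adjacent number 2 × 4! = 48 (treat the pair as a block with 2 internal orders).
Complementary counting: 120 − 48 = 72.

72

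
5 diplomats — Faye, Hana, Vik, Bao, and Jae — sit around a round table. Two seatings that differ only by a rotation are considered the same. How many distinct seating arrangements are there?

24

Fix one person's seat to break rotational symmetry; the remaining 4 people can be arranged in (4)! = 24 ways.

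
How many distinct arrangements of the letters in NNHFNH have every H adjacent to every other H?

20

Treat the 2 copies of H as a single block. The multiset to arrange is then {HH, F, N, N, N}, 5 items in all.
That gives (5)!/(3!) = 20 arrangements.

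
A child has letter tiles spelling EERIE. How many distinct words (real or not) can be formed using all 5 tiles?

Letter multiplicities in EERIE: E×3, I×1, R×1.
The number of distinct arrangements is 5!/(3!) = 120/6 = 20.

20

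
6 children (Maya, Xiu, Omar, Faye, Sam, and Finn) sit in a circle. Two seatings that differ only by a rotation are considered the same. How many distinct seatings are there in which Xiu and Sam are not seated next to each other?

All circular seatings of 6 people number (5)! = 120.
Seatings with Xiu beside Sam: treat them as a block with 2 internal orders, giving 2 × (4)! = 48.
Subtracting, 120 − 48 = 72.

72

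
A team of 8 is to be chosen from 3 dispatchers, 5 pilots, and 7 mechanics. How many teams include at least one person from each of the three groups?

5894

With no constraint there are C(15,8) = 6435 possible selections.
Selections missing a whole group: no dispatchers → C(12,8) = 495; no pilots → C(10,8) = 45; no mechanics → C(8,8) = 1.
Add back selections omitting two groups (i.e. drawn from a single group): C(3,8) + C(5,8) + C(7,8) = 0.
By inclusion–exclusion: 6435 − 541 + 0 = 5894.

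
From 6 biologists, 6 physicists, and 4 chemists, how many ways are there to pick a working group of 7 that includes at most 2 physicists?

5160

Split by how many physicists are chosen (0 through 2).
Sum: C(6,0)·C(10,7) + C(6,1)·C(10,6) + C(6,2)·C(10,5) = 120 + 1260 + 3780 = 5160.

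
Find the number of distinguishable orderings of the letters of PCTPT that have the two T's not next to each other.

There are 5!/(2!·2!) = 30 arrangements of PCTPT in total.
Arrangements with the T's together: treat TT as one letter, giving (4)!/(2!) = 12.
Hence 30 − 12 = 18.

18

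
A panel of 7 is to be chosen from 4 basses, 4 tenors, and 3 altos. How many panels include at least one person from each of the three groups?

320

Unrestricted: C(11,7) = 330 ways to pick any 7 of the 11.
Selections missing a whole group: no basses → C(7,7) = 1; no tenors → C(7,7) = 1; no altos → C(8,7) = 8.
Add back selections omitting two groups (i.e. drawn from a single group): C(4,7) + C(4,7) + C(3,7) = 0.
By inclusion–exclusion: 330 − 10 + 0 = 320.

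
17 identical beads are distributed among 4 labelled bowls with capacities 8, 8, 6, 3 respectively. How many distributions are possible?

By stars and bars, unrestricted non-negative solutions to x_1+…+x_4 = 17 number C(17+3,3) = 1140.
Subtract solutions that violate a single cap (substitute x_i' = x_i − (cap_i+1)): x_1 ≥ 9 gives C(11,3) = 165; x_2 ≥ 9 gives C(11,3) = 165; x_3 ≥ 7 gives C(13,3) = 286; x_4 ≥ 4 gives C(16,3) = 560. Together 1176.
Add back pairs where two caps are both exceeded: 0 + 4 + 35 + 4 + 35 + 84 = 162.
By inclusion–exclusion the count is 1140 − 1176 + 162 = 126.

126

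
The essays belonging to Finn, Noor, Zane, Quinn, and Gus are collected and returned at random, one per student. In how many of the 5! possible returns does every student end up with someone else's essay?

Count assignments avoiding every fixed point. For any j of the 5 students fixed to their own essay, the other 5−j can be arranged in (5−j)! ways.
By inclusion–exclusion this is Σ_{j=0}^{5} (−1)^j C(5,j)·(5−j)!.
Computing: 120 − 120 + 60 − 20 + 5 − 1 = 44.

44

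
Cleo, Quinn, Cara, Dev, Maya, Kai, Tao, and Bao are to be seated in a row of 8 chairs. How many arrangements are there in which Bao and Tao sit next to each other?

Glue Bao and Tao into one block (2 internal orders), leaving 7 units to arrange in a row.
That gives 2 × 7! = 2 × 5040 = 10080.

10080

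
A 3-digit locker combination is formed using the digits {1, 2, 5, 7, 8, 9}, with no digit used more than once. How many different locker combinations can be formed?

Choose and order 3 of the 6 symbols: the first digit has 6 options, the next 5, then 4.
That product is 6 × 5 × 4 = 120.

120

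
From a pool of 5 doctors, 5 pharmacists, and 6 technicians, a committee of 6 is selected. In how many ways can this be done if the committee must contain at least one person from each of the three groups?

6875

With no constraint there are C(16,6) = 8008 possible selections.
Selections missing a whole group: no doctors → C(11,6) = 462; no pharmacists → C(11,6) = 462; no technicians → C(10,6) = 210.
Add back selections omitting two groups (i.e. drawn from a single group): C(5,6) + C(5,6) + C(6,6) = 1.
By inclusion–exclusion: 8008 − 1134 + 1 = 6875.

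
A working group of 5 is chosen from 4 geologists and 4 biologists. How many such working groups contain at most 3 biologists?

52

Split by how many biologists are chosen (0 through 3).
Sum: C(4,0)·C(4,5) + C(4,1)·C(4,4) + C(4,2)·C(4,3) + C(4,3)·C(4,2) = 0 + 4 + 24 + 24 = 52.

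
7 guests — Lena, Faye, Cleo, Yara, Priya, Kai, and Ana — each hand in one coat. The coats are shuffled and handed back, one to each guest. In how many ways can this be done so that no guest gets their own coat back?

Let Aᵢ be the assignments in which guest i gets their own coat. We want the size of the complement of A₁∪…∪A_7.
By inclusion–exclusion this is Σ_{j=0}^{7} (−1)^j C(7,j)·(7−j)!.
Computing: 5040 − 5040 + 2520 − 840 + 210 − 42 + 7 − 1 = 1854.

1854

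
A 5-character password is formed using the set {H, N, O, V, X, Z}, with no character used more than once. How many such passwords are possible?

720

Choose and order 5 of the 6 symbols: the first character has 6 options, the next 5, and so on down to 2.
That product is 6 × 5 × 4 × 3 × 2 = 720.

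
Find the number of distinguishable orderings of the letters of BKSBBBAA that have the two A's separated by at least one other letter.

Total arrangements of BKSBBBAA: 8!/(4!·2!) = 840.
Arrangements with the A's together: treat AA as one letter, giving (7)!/(4!) = 210.
Subtracting, 840 − 210 = 630 arrangements keep the A's apart.

630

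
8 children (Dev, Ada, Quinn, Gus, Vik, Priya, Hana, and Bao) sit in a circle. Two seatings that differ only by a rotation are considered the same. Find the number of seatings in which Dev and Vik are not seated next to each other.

All circular seatings of 8 people number (7)! = 5040.
Those with Dev next to Vik: fuse the pair into one unit and seat 7 units around a circle — 2·(6)! = 1440.
Subtracting, 5040 − 1440 = 3600.

3600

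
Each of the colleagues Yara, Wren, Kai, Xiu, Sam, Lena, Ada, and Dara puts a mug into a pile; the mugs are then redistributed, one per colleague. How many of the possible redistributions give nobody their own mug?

14833

This is the derangement count D_8: permutations of 8 items with no fixed point.
By inclusion–exclusion this is Σ_{j=0}^{8} (−1)^j C(8,j)·(8−j)!.
Computing: 40320 − 40320 + 20160 − 6720 + 1680 − 336 + 56 − 8 + 1 = 14833.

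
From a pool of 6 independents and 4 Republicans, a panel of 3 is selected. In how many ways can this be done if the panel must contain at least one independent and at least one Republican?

96

Unrestricted: C(10,3) = 120 ways to pick any 3 of the 10.
Subtract selections that omit an entire group: no independents → C(4,3) = 4; no Republicans → C(6,3) = 20.
Both groups omitted at once is impossible, so 120 − 24 = 96.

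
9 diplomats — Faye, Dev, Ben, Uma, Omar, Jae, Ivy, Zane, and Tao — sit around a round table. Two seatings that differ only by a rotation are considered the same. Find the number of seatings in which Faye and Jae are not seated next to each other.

30240

All circular seatings of 9 people number (8)! = 40320.
Seatings with Faye beside Jae: treat them as a block with 2 internal orders, giving 2 × (7)! = 10080.
Subtracting, 40320 − 10080 = 30240.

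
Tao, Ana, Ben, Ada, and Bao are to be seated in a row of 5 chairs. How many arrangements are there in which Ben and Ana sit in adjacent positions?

Treat {Ben, Ana} as a single unit. There are 4 units to order, and the pair itself can be ordered 2 ways.
So the count is 2·(4)! = 48.

48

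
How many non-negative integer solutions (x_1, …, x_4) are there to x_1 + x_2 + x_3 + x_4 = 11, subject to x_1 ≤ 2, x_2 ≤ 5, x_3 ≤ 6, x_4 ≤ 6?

91

Without the upper bounds there are C(14,3) = 364 ways to split 11 among 4 variables.
Subtract solutions that violate a single cap (substitute x_i' = x_i − (cap_i+1)): x_1 ≥ 3 gives C(11,3) = 165; x_2 ≥ 6 gives C(8,3) = 56; x_3 ≥ 7 gives C(7,3) = 35; x_4 ≥ 7 gives C(7,3) = 35. Together 291.
Add back pairs where two caps are both exceeded: 10 + 4 + 4 + 0 + 0 + 0 = 18.
By inclusion–exclusion the count is 364 − 291 + 18 = 91.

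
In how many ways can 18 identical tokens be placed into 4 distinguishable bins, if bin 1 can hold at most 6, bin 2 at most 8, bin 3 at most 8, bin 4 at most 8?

339

By stars and bars, unrestricted non-negative solutions to x_1+…+x_4 = 18 number C(18+3,3) = 1330.
Subtract solutions that violate a single cap (substitute x_i' = x_i − (cap_i+1)): x_1 ≥ 7 gives C(14,3) = 364; x_2 ≥ 9 gives C(12,3) = 220; x_3 ≥ 9 gives C(12,3) = 220; x_4 ≥ 9 gives C(12,3) = 220. Together 1024.
Add back pairs where two caps are both exceeded: 10 + 10 + 10 + 1 + 1 + 1 = 33.
By inclusion–exclusion the count is 1330 − 1024 + 33 = 339.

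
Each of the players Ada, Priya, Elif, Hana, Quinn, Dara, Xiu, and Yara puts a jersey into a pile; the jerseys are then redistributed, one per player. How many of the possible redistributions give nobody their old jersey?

Let Aᵢ be the assignments in which player i gets their old jersey. We want the size of the complement of A₁∪…∪A_8.
By inclusion–exclusion this is Σ_{j=0}^{8} (−1)^j C(8,j)·(8−j)!.
Computing: 40320 − 40320 + 20160 − 6720 + 1680 − 336 + 56 − 8 + 1 = 14833.

14833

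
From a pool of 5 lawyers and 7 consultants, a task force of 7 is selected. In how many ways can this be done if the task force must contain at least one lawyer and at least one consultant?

Total 7-person selections from all 12: C(12,7) = 792.
Selections missing a whole group: no lawyers → C(7,7) = 1; no consultants → C(5,7) = 0.
Both groups omitted at once is impossible, so 792 − 1 = 791.

791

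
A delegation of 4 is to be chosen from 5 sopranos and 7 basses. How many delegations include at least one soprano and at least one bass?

Unrestricted: C(12,4) = 495 ways to pick any 4 of the 12.
Selections missing a whole group: no sopranos → C(7,4) = 35; no basses → C(5,4) = 5.
Both groups omitted at once is impossible, so 495 − 40 = 455.

455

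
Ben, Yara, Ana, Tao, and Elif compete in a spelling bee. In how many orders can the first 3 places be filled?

60

There are 5 choices for 1st place, 4 for 2nd, and 3 for 3rd.
That gives 5 × 4 × 3 = 60.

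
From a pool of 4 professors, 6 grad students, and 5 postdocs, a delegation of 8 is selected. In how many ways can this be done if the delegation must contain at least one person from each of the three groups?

Total 8-person selections from all 15: C(15,8) = 6435.
Subtract selections that omit an entire group: no professors → C(11,8) = 165; no grad students → C(9,8) = 9; no postdocs → C(10,8) = 45.
Add back selections omitting two groups (i.e. drawn from a single group): C(4,8) + C(6,8) + C(5,8) = 0.
By inclusion–exclusion: 6435 − 219 + 0 = 6216.

6216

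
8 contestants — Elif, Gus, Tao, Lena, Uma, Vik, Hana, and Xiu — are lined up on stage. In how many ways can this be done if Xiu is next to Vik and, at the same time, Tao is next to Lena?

2880

Treat {Xiu,Vik} as one block (2 orders) and {Tao,Lena} as another (2 orders).
That leaves 6 units to arrange: 2 × 2 × 6! = 4 × 720 = 2880.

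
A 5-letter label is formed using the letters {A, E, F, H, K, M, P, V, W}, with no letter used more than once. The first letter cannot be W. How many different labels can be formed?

The first letter has 9−1 = 8 choices (anything except W).
The remaining 4 letters are filled from the other 8 symbols without repetition: 8 × 7 × 6 × 5 = 1680.
Total: 8 × 1680 = 13440.

13440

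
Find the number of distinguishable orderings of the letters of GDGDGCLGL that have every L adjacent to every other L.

840

Treat the 2 copies of L as a single block. The multiset to arrange is then {LL, C, D, D, G, G, G, G}, 8 items in all.
That gives (8)!/(4!·2!) = 840 arrangements.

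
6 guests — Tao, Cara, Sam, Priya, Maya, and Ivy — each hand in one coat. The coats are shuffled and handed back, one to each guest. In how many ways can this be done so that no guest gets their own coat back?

265

Count assignments avoiding every fixed point. For any j of the 6 guests fixed to their own coat, the other 6−j can be arranged in (6−j)! ways.
By inclusion–exclusion this is Σ_{j=0}^{6} (−1)^j C(6,j)·(6−j)!.
Computing: 720 − 720 + 360 − 120 + 30 − 6 + 1 = 265.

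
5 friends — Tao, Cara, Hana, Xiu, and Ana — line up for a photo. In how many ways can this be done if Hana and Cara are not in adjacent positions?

There are 5! = 120 arrangements in all. If Hana and Cara are adjacent, merging them into one block gives 2·(4)! = 48 arrangements.
So 120 − 48 = 72 arrangements keep them apart.

72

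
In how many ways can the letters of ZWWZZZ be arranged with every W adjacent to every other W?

5

Treat the 2 copies of W as a single block. The multiset to arrange is then {WW, Z, Z, Z, Z}, 5 items in all.
That gives (5)!/(4!) = 5 arrangements.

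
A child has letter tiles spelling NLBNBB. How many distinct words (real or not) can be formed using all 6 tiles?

Letter multiplicities in NLBNBB: B×3, L×1, N×2.
The number of distinct arrangements is 6!/(3!·2!) = 720/12 = 60.

60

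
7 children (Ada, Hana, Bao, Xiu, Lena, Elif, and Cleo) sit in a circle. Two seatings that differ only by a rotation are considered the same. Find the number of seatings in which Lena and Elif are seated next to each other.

Glue Lena and Elif into a block (2 internal orders). Seating 6 units around a circle gives (5)! arrangements.
So 2 × (5)! = 2 × 120 = 240.

240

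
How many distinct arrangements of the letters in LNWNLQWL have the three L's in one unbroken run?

180

Treat the 3 copies of L as a single block. The multiset to arrange is then {LLL, N, N, Q, W, W}, 6 items in all.
That gives (6)!/(2!·2!) = 180 arrangements.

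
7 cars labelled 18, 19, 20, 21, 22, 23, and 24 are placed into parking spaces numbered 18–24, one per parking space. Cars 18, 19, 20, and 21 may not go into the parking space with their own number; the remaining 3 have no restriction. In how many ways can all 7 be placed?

Let Aᵢ (for 18 ≤ i ≤ 21) be the placements that put car i in its forbidden parking space. Any j of these fix j positions, leaving (7−j)! ways to fill the rest, and there are C(4,j) ways to pick which j.
By inclusion–exclusion, the number of valid placements is Σ_{j=0}^{4} (−1)^j C(4,j)·(7−j)!.
Computing: 5040 − 2880 + 720 − 96 + 6 = 2790.

2790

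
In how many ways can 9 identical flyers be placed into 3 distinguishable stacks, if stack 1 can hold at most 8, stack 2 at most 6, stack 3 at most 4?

Without the upper bounds there are C(11,2) = 55 ways to split 9 among 3 stacks.
Subtract solutions that violate a single cap (substitute x_i' = x_i − (cap_i+1)): x_1 ≥ 9 gives C(2,2) = 1; x_2 ≥ 7 gives C(4,2) = 6; x_3 ≥ 5 gives C(6,2) = 15. Together 22.
No two caps can be exceeded simultaneously, so the pair terms are all 0.
By inclusion–exclusion the count is 55 − 22 + 0 = 33.

33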